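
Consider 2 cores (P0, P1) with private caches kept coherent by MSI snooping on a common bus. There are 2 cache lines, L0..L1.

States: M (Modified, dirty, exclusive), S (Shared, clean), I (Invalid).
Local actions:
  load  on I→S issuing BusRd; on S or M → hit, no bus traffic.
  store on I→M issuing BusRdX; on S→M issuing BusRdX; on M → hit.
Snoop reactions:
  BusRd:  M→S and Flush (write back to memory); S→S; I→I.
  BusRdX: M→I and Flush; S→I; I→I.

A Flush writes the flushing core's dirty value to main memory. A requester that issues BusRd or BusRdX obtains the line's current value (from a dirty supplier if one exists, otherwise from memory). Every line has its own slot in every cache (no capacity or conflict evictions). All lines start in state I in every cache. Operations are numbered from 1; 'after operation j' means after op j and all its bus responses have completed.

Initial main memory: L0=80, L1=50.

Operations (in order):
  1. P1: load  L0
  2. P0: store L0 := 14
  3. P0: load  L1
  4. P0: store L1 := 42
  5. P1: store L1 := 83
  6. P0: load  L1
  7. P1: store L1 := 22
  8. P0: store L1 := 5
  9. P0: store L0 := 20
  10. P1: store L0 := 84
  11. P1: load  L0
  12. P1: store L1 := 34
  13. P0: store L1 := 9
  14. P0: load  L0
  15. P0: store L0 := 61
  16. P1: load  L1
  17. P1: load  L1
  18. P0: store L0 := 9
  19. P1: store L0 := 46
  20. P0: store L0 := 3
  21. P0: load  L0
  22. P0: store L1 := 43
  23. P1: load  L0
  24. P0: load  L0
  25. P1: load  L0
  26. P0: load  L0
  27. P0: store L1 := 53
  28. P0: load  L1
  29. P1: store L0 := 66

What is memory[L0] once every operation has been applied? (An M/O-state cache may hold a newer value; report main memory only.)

step 1: P1: load  L0  ⟶  IS  (L0)  txn=BusRd  M[L0]=80
step 2: P0: store L0 := 14  ⟶  MI  (L0)  txn=BusRdX  M[L0]=80
step 3: P0: load  L1  ⟶  SI  (L1)  txn=BusRd  M[L1]=50
step 4: P0: store L1 := 42  ⟶  MI  (L1)  txn=BusRdX  M[L1]=50
step 5: P1: store L1 := 83  ⟶  IM  (L1)  txn=BusRdX+Flush  M[L1]=42
step 6: P0: load  L1  ⟶  SS  (L1)  txn=BusRd+Flush  M[L1]=83
step 7: P1: store L1 := 22  ⟶  IM  (L1)  txn=BusRdX  M[L1]=83
step 8: P0: store L1 := 5  ⟶  MI  (L1)  txn=BusRdX+Flush  M[L1]=22
step 9: P0: store L0 := 20  ⟶  MI  (L0)  txn=∅  M[L0]=80
step 10: P1: store L0 := 84  ⟶  IM  (L0)  txn=BusRdX+Flush  M[L0]=20
step 11: P1: load  L0  ⟶  IM  (L0)  txn=∅  M[L0]=20
step 12: P1: store L1 := 34  ⟶  IM  (L1)  txn=BusRdX+Flush  M[L1]=5
step 13: P0: store L1 := 9  ⟶  MI  (L1)  txn=BusRdX+Flush  M[L1]=34
step 14: P0: load  L0  ⟶  SS  (L0)  txn=BusRd+Flush  M[L0]=84
step 15: P0: store L0 := 61  ⟶  MI  (L0)  txn=BusRdX  M[L0]=84
step 16: P1: load  L1  ⟶  SS  (L1)  txn=BusRd+Flush  M[L1]=9
step 17: P1: load  L1  ⟶  SS  (L1)  txn=∅  M[L1]=9
step 18: P0: store L0 := 9  ⟶  MI  (L0)  txn=∅  M[L0]=84
step 19: P1: store L0 := 46  ⟶  IM  (L0)  txn=BusRdX+Flush  M[L0]=9
step 20: P0: store L0 := 3  ⟶  MI  (L0)  txn=BusRdX+Flush  M[L0]=46
step 21: P0: load  L0  ⟶  MI  (L0)  txn=∅  M[L0]=46
step 22: P0: store L1 := 43  ⟶  MI  (L1)  txn=BusRdX  M[L1]=9
step 23: P1: load  L0  ⟶  SS  (L0)  txn=BusRd+Flush  M[L0]=3
step 24: P0: load  L0  ⟶  SS  (L0)  txn=∅  M[L0]=3
step 25: P1: load  L0  ⟶  SS  (L0)  txn=∅  M[L0]=3
step 26: P0: load  L0  ⟶  SS  (L0)  txn=∅  M[L0]=3
step 27: P0: store L1 := 53  ⟶  MI  (L1)  txn=∅  M[L1]=9
step 28: P0: load  L1  ⟶  MI  (L1)  txn=∅  M[L1]=9
step 29: P1: store L0 := 66  ⟶  IM  (L0)  txn=BusRdX  M[L0]=3

memory[L0] = 3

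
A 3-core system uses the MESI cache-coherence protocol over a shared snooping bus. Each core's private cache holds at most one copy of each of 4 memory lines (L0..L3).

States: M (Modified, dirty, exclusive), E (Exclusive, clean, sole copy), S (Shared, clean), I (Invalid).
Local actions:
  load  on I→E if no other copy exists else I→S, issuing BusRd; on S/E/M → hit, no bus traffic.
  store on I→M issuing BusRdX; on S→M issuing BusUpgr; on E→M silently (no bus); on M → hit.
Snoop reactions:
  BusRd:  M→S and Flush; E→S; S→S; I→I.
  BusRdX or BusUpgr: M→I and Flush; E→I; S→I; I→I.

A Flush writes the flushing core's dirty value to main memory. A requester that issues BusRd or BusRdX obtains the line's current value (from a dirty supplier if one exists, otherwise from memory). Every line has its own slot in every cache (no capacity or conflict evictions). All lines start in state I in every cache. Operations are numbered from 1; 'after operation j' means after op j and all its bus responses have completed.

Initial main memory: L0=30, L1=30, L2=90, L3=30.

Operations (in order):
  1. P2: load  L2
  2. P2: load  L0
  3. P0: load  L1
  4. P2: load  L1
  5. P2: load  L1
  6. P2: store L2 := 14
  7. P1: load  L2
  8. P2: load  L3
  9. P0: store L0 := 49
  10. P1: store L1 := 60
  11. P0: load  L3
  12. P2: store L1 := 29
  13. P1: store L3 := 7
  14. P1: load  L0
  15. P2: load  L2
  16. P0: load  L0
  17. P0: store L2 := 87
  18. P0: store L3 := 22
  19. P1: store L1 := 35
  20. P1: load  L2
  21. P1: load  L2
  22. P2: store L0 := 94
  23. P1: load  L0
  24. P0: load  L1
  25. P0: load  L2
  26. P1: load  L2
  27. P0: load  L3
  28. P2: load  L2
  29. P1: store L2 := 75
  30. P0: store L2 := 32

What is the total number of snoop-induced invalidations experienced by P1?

invalidations = 5

  op1 P2: load  L2 → I/I/E on L2; bus BusRd; mem=90
  op2 P2: load  L0 → I/I/E on L0; bus BusRd; mem=30
  op3 P0: load  L1 → E/I/I on L1; bus BusRd; mem=30
  op4 P2: load  L1 → S/I/S on L1; bus BusRd; mem=30
  op5 P2: load  L1 → S/I/S on L1; bus (none); mem=30
  op6 P2: store L2 := 14 → I/I/M on L2; bus (none); mem=90
  op7 P1: load  L2 → I/S/S on L2; bus BusRd Flush; mem=14
  op8 P2: load  L3 → I/I/E on L3; bus BusRd; mem=30
  op9 P0: store L0 := 49 → M/I/I on L0; bus BusRdX; mem=30
  op10 P1: store L1 := 60 → I/M/I on L1; bus BusRdX; mem=30
  op11 P0: load  L3 → S/I/S on L3; bus BusRd; mem=30
  op12 P2: store L1 := 29 → I/I/M on L1; bus BusRdX Flush; mem=60
  op13 P1: store L3 := 7 → I/M/I on L3; bus BusRdX; mem=30
  op14 P1: load  L0 → S/S/I on L0; bus BusRd Flush; mem=49
  op15 P2: load  L2 → I/S/S on L2; bus (none); mem=14
  op16 P0: load  L0 → S/S/I on L0; bus (none); mem=49
  op17 P0: store L2 := 87 → M/I/I on L2; bus BusRdX; mem=14
  op18 P0: store L3 := 22 → M/I/I on L3; bus BusRdX Flush; mem=7
  op19 P1: store L1 := 35 → I/M/I on L1; bus BusRdX Flush; mem=29
  op20 P1: load  L2 → S/S/I on L2; bus BusRd Flush; mem=87
  op21 P1: load  L2 → S/S/I on L2; bus (none); mem=87
  op22 P2: store L0 := 94 → I/I/M on L0; bus BusRdX; mem=49
  op23 P1: load  L0 → I/S/S on L0; bus BusRd Flush; mem=94
  op24 P0: load  L1 → S/S/I on L1; bus BusRd Flush; mem=35
  op25 P0: load  L2 → S/S/I on L2; bus (none); mem=87
  op26 P1: load  L2 → S/S/I on L2; bus (none); mem=87
  op27 P0: load  L3 → M/I/I on L3; bus (none); mem=7
  op28 P2: load  L2 → S/S/S on L2; bus BusRd; mem=87
  op29 P1: store L2 := 75 → I/M/I on L2; bus BusUpgr; mem=87
  op30 P0: store L2 := 32 → M/I/I on L2; bus BusRdX Flush; mem=75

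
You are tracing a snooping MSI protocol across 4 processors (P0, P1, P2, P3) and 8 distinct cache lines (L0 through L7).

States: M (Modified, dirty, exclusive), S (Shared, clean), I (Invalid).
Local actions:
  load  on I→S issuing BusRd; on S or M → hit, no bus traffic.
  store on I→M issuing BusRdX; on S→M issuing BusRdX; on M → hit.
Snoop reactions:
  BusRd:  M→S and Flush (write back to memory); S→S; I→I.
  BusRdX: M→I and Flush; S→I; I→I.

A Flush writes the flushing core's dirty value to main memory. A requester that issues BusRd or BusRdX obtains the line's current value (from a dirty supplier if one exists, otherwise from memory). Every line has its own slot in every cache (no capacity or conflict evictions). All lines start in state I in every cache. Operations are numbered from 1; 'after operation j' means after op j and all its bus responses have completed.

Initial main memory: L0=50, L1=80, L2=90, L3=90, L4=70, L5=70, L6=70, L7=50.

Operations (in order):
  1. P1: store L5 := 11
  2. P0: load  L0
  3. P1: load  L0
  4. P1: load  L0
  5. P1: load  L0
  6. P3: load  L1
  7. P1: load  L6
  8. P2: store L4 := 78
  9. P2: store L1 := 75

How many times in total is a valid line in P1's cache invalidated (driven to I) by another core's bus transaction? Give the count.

invalidations = 0

  op1 P1: store L5 := 11 → I/M/I/I on L5; bus BusRdX; mem=70
  op2 P0: load  L0 → S/I/I/I on L0; bus BusRd; mem=50
  op3 P1: load  L0 → S/S/I/I on L0; bus BusRd; mem=50
  op4 P1: load  L0 → S/S/I/I on L0; bus (none); mem=50
  op5 P1: load  L0 → S/S/I/I on L0; bus (none); mem=50
  op6 P3: load  L1 → I/I/I/S on L1; bus BusRd; mem=80
  op7 P1: load  L6 → I/S/I/I on L6; bus BusRd; mem=70
  op8 P2: store L4 := 78 → I/I/M/I on L4; bus BusRdX; mem=70
  op9 P2: store L1 := 75 → I/I/M/I on L1; bus BusRdX; mem=80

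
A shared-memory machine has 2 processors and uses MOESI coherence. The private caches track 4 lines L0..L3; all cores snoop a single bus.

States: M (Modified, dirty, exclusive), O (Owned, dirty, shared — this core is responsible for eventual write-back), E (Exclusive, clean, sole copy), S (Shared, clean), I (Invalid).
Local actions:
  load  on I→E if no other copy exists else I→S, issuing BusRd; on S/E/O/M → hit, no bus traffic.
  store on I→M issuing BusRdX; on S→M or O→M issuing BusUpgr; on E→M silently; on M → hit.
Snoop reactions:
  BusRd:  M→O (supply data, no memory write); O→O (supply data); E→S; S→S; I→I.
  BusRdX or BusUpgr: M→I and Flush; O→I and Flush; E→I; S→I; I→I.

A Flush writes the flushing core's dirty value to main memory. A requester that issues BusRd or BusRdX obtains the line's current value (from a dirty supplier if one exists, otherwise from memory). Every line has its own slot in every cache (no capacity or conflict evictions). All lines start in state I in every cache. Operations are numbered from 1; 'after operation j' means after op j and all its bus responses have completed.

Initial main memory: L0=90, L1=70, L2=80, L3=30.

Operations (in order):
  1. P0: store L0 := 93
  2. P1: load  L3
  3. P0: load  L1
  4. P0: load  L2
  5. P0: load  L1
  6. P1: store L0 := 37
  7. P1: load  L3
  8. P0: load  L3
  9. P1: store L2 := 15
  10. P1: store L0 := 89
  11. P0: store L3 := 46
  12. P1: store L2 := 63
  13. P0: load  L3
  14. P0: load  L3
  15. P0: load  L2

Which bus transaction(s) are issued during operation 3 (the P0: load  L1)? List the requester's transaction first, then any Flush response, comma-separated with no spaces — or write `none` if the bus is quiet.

[1] P0: store L0 := 93 | P0:M(93), P1:I | bus: BusRdX
[2] P1: load  L3 | P0:I, P1:E(30) | bus: BusRd
[3] P0: load  L1 | P0:E(70), P1:I | bus: BusRd
[4] P0: load  L2 | P0:E(80), P1:I | bus: BusRd
[5] P0: load  L1 | P0:E(70), P1:I | bus: none
[6] P1: store L0 := 37 | P0:I, P1:M(37) | bus: BusRdX,Flush
[7] P1: load  L3 | P0:I, P1:E(30) | bus: none
[8] P0: load  L3 | P0:S(30), P1:S(30) | bus: BusRd
[9] P1: store L2 := 15 | P0:I, P1:M(15) | bus: BusRdX
[10] P1: store L0 := 89 | P0:I, P1:M(89) | bus: none
[11] P0: store L3 := 46 | P0:M(46), P1:I | bus: BusUpgr
[12] P1: store L2 := 63 | P0:I, P1:M(63) | bus: none
[13] P0: load  L3 | P0:M(46), P1:I | bus: none
[14] P0: load  L3 | P0:M(46), P1:I | bus: none
[15] P0: load  L2 | P0:S(63), P1:O(63) | bus: BusRd

bus = BusRd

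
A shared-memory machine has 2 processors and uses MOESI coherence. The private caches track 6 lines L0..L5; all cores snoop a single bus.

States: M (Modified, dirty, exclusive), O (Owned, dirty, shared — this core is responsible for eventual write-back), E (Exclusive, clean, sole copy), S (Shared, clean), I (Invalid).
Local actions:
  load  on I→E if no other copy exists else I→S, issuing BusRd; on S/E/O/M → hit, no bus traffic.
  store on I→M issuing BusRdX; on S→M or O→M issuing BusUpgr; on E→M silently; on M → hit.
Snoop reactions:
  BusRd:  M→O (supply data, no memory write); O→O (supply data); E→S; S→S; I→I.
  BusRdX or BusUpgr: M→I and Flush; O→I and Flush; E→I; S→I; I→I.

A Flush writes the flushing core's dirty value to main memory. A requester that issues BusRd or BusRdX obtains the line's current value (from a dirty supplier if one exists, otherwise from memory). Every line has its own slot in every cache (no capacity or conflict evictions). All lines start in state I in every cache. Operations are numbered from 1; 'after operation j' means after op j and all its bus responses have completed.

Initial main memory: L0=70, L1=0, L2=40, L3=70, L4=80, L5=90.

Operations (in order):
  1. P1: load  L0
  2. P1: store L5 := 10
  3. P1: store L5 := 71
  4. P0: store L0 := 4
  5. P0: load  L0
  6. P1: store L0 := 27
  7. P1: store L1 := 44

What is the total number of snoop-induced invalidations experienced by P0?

invalidations = 1

step 1: P1: load  L0  ⟶  IE  (L0)  txn=BusRd  M[L0]=70
step 2: P1: store L5 := 10  ⟶  IM  (L5)  txn=BusRdX  M[L5]=90
step 3: P1: store L5 := 71  ⟶  IM  (L5)  txn=∅  M[L5]=90
step 4: P0: store L0 := 4  ⟶  MI  (L0)  txn=BusRdX  M[L0]=70
step 5: P0: load  L0  ⟶  MI  (L0)  txn=∅  M[L0]=70
step 6: P1: store L0 := 27  ⟶  IM  (L0)  txn=BusRdX+Flush  M[L0]=4
step 7: P1: store L1 := 44  ⟶  IM  (L1)  txn=BusRdX  M[L1]=0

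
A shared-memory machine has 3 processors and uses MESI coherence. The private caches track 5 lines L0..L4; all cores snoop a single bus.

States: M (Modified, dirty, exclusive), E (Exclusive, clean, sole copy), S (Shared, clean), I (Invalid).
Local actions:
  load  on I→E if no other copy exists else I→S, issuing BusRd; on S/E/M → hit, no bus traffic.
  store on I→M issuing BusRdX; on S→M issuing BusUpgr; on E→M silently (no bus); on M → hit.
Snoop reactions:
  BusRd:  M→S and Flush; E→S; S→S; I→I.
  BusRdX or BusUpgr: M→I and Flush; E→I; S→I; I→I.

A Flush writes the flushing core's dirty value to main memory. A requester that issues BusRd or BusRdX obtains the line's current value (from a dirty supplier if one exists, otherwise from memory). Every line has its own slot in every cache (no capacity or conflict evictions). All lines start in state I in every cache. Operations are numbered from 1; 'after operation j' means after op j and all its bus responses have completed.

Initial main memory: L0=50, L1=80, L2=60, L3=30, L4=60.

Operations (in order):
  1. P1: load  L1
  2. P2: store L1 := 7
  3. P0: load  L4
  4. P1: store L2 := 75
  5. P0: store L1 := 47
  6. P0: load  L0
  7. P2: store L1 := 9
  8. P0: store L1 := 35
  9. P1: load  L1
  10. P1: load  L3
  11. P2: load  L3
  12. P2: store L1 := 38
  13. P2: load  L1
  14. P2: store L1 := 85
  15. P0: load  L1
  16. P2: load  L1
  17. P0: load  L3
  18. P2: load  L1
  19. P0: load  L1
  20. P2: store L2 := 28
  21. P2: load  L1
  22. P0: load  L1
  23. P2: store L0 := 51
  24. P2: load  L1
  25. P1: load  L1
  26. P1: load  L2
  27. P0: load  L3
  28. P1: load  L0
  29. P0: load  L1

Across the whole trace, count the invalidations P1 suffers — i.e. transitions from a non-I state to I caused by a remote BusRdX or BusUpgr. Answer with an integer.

[1] P1: load  L1 | P0:I, P1:E(80), P2:I | bus: BusRd
[2] P2: store L1 := 7 | P0:I, P1:I, P2:M(7) | bus: BusRdX
[3] P0: load  L4 | P0:E(60), P1:I, P2:I | bus: BusRd
[4] P1: store L2 := 75 | P0:I, P1:M(75), P2:I | bus: BusRdX
[5] P0: store L1 := 47 | P0:M(47), P1:I, P2:I | bus: BusRdX,Flush
[6] P0: load  L0 | P0:E(50), P1:I, P2:I | bus: BusRd
[7] P2: store L1 := 9 | P0:I, P1:I, P2:M(9) | bus: BusRdX,Flush
[8] P0: store L1 := 35 | P0:M(35), P1:I, P2:I | bus: BusRdX,Flush
[9] P1: load  L1 | P0:S(35), P1:S(35), P2:I | bus: BusRd,Flush
[10] P1: load  L3 | P0:I, P1:E(30), P2:I | bus: BusRd
[11] P2: load  L3 | P0:I, P1:S(30), P2:S(30) | bus: BusRd
[12] P2: store L1 := 38 | P0:I, P1:I, P2:M(38) | bus: BusRdX
[13] P2: load  L1 | P0:I, P1:I, P2:M(38) | bus: none
[14] P2: store L1 := 85 | P0:I, P1:I, P2:M(85) | bus: none
[15] P0: load  L1 | P0:S(85), P1:I, P2:S(85) | bus: BusRd,Flush
[16] P2: load  L1 | P0:S(85), P1:I, P2:S(85) | bus: none
[17] P0: load  L3 | P0:S(30), P1:S(30), P2:S(30) | bus: BusRd
[18] P2: load  L1 | P0:S(85), P1:I, P2:S(85) | bus: none
[19] P0: load  L1 | P0:S(85), P1:I, P2:S(85) | bus: none
[20] P2: store L2 := 28 | P0:I, P1:I, P2:M(28) | bus: BusRdX,Flush
[21] P2: load  L1 | P0:S(85), P1:I, P2:S(85) | bus: none
[22] P0: load  L1 | P0:S(85), P1:I, P2:S(85) | bus: none
[23] P2: store L0 := 51 | P0:I, P1:I, P2:M(51) | bus: BusRdX
[24] P2: load  L1 | P0:S(85), P1:I, P2:S(85) | bus: none
[25] P1: load  L1 | P0:S(85), P1:S(85), P2:S(85) | bus: BusRd
[26] P1: load  L2 | P0:I, P1:S(28), P2:S(28) | bus: BusRd,Flush
[27] P0: load  L3 | P0:S(30), P1:S(30), P2:S(30) | bus: none
[28] P1: load  L0 | P0:I, P1:S(51), P2:S(51) | bus: BusRd,Flush
[29] P0: load  L1 | P0:S(85), P1:S(85), P2:S(85) | bus: none

invalidations = 3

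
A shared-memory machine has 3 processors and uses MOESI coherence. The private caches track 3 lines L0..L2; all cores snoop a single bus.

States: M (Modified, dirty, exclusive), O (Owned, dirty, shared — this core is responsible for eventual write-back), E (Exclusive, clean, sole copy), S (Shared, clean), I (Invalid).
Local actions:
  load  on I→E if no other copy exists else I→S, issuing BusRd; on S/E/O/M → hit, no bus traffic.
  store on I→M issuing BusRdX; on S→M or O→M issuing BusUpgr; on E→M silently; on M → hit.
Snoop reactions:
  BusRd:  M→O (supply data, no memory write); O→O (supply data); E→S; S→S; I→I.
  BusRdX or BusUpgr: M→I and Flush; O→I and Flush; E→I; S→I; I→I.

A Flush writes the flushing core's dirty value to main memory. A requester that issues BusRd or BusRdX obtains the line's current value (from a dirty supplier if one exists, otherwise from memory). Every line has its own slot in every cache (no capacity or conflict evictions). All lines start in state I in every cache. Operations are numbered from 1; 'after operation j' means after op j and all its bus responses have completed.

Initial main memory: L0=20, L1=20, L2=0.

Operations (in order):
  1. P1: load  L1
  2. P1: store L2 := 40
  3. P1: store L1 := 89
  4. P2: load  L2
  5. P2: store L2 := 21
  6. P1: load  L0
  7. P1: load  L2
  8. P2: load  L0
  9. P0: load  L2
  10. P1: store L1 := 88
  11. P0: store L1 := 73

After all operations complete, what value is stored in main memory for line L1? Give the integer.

memory[L1] = 88

step 1: P1: load  L1  ⟶  IEI  (L1)  txn=BusRd  M[L1]=20
step 2: P1: store L2 := 40  ⟶  IMI  (L2)  txn=BusRdX  M[L2]=0
step 3: P1: store L1 := 89  ⟶  IMI  (L1)  txn=∅  M[L1]=20
step 4: P2: load  L2  ⟶  IOS  (L2)  txn=BusRd  M[L2]=0
step 5: P2: store L2 := 21  ⟶  IIM  (L2)  txn=BusUpgr+Flush  M[L2]=40
step 6: P1: load  L0  ⟶  IEI  (L0)  txn=BusRd  M[L0]=20
step 7: P1: load  L2  ⟶  ISO  (L2)  txn=BusRd  M[L2]=40
step 8: P2: load  L0  ⟶  ISS  (L0)  txn=BusRd  M[L0]=20
step 9: P0: load  L2  ⟶  SSO  (L2)  txn=BusRd  M[L2]=40
step 10: P1: store L1 := 88  ⟶  IMI  (L1)  txn=∅  M[L1]=20
step 11: P0: store L1 := 73  ⟶  MII  (L1)  txn=BusRdX+Flush  M[L1]=88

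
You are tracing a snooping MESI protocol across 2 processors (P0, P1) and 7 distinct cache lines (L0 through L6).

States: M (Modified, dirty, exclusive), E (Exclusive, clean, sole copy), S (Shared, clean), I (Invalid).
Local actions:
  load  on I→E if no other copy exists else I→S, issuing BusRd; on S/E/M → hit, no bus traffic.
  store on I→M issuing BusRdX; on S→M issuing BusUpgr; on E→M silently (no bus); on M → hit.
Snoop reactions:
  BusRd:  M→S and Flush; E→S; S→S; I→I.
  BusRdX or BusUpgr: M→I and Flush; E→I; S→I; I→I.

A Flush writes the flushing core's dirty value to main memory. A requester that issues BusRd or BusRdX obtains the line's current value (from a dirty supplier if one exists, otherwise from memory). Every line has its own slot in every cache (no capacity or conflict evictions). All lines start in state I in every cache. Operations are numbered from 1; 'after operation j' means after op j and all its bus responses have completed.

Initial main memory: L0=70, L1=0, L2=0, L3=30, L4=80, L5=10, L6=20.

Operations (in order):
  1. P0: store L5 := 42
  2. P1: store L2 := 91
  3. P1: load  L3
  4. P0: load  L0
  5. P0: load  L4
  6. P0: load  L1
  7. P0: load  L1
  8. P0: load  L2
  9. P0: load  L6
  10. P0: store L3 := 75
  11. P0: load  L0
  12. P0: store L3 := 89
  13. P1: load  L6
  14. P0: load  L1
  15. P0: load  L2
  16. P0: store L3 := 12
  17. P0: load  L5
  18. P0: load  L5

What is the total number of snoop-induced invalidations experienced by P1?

invalidations = 1

step 1: P0: store L5 := 42  ⟶  MI  (L5)  txn=BusRdX  M[L5]=10
step 2: P1: store L2 := 91  ⟶  IM  (L2)  txn=BusRdX  M[L2]=0
step 3: P1: load  L3  ⟶  IE  (L3)  txn=BusRd  M[L3]=30
step 4: P0: load  L0  ⟶  EI  (L0)  txn=BusRd  M[L0]=70
step 5: P0: load  L4  ⟶  EI  (L4)  txn=BusRd  M[L4]=80
step 6: P0: load  L1  ⟶  EI  (L1)  txn=BusRd  M[L1]=0
step 7: P0: load  L1  ⟶  EI  (L1)  txn=∅  M[L1]=0
step 8: P0: load  L2  ⟶  SS  (L2)  txn=BusRd+Flush  M[L2]=91
step 9: P0: load  L6  ⟶  EI  (L6)  txn=BusRd  M[L6]=20
step 10: P0: store L3 := 75  ⟶  MI  (L3)  txn=BusRdX  M[L3]=30
step 11: P0: load  L0  ⟶  EI  (L0)  txn=∅  M[L0]=70
step 12: P0: store L3 := 89  ⟶  MI  (L3)  txn=∅  M[L3]=30
step 13: P1: load  L6  ⟶  SS  (L6)  txn=BusRd  M[L6]=20
step 14: P0: load  L1  ⟶  EI  (L1)  txn=∅  M[L1]=0
step 15: P0: load  L2  ⟶  SS  (L2)  txn=∅  M[L2]=91
step 16: P0: store L3 := 12  ⟶  MI  (L3)  txn=∅  M[L3]=30
step 17: P0: load  L5  ⟶  MI  (L5)  txn=∅  M[L5]=10
step 18: P0: load  L5  ⟶  MI  (L5)  txn=∅  M[L5]=10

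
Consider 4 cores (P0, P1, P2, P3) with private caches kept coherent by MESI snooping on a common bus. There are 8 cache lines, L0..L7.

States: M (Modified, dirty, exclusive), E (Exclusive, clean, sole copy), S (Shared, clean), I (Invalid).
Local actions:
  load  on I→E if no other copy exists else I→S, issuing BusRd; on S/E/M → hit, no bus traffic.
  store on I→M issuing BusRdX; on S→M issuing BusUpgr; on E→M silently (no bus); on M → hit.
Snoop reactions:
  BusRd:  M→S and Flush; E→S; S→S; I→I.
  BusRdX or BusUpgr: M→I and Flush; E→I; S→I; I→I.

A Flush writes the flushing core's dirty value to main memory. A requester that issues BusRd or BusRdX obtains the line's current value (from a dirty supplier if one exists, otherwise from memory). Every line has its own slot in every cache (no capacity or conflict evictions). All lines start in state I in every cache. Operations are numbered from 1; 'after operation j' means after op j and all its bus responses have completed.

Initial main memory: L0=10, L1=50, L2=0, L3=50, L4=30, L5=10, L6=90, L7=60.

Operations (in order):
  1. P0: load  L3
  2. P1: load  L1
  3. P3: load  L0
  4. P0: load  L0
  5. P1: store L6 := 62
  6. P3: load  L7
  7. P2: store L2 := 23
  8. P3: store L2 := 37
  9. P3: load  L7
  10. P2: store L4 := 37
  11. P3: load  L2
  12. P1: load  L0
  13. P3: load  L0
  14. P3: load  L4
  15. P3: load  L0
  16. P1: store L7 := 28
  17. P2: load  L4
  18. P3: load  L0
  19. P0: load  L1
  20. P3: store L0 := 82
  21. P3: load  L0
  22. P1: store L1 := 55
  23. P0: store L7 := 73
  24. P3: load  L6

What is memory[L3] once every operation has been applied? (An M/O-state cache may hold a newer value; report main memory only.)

memory[L3] = 50

  op1 P0: load  L3 → E/I/I/I on L3; bus BusRd; mem=50
  op2 P1: load  L1 → I/E/I/I on L1; bus BusRd; mem=50
  op3 P3: load  L0 → I/I/I/E on L0; bus BusRd; mem=10
  op4 P0: load  L0 → S/I/I/S on L0; bus BusRd; mem=10
  op5 P1: store L6 := 62 → I/M/I/I on L6; bus BusRdX; mem=90
  op6 P3: load  L7 → I/I/I/E on L7; bus BusRd; mem=60
  op7 P2: store L2 := 23 → I/I/M/I on L2; bus BusRdX; mem=0
  op8 P3: store L2 := 37 → I/I/I/M on L2; bus BusRdX Flush; mem=23
  op9 P3: load  L7 → I/I/I/E on L7; bus (none); mem=60
  op10 P2: store L4 := 37 → I/I/M/I on L4; bus BusRdX; mem=30
  op11 P3: load  L2 → I/I/I/M on L2; bus (none); mem=23
  op12 P1: load  L0 → S/S/I/S on L0; bus BusRd; mem=10
  op13 P3: load  L0 → S/S/I/S on L0; bus (none); mem=10
  op14 P3: load  L4 → I/I/S/S on L4; bus BusRd Flush; mem=37
  op15 P3: load  L0 → S/S/I/S on L0; bus (none); mem=10
  op16 P1: store L7 := 28 → I/M/I/I on L7; bus BusRdX; mem=60
  op17 P2: load  L4 → I/I/S/S on L4; bus (none); mem=37
  op18 P3: load  L0 → S/S/I/S on L0; bus (none); mem=10
  op19 P0: load  L1 → S/S/I/I on L1; bus BusRd; mem=50
  op20 P3: store L0 := 82 → I/I/I/M on L0; bus BusUpgr; mem=10
  op21 P3: load  L0 → I/I/I/M on L0; bus (none); mem=10
  op22 P1: store L1 := 55 → I/M/I/I on L1; bus BusUpgr; mem=50
  op23 P0: store L7 := 73 → M/I/I/I on L7; bus BusRdX Flush; mem=28
  op24 P3: load  L6 → I/S/I/S on L6; bus BusRd Flush; mem=62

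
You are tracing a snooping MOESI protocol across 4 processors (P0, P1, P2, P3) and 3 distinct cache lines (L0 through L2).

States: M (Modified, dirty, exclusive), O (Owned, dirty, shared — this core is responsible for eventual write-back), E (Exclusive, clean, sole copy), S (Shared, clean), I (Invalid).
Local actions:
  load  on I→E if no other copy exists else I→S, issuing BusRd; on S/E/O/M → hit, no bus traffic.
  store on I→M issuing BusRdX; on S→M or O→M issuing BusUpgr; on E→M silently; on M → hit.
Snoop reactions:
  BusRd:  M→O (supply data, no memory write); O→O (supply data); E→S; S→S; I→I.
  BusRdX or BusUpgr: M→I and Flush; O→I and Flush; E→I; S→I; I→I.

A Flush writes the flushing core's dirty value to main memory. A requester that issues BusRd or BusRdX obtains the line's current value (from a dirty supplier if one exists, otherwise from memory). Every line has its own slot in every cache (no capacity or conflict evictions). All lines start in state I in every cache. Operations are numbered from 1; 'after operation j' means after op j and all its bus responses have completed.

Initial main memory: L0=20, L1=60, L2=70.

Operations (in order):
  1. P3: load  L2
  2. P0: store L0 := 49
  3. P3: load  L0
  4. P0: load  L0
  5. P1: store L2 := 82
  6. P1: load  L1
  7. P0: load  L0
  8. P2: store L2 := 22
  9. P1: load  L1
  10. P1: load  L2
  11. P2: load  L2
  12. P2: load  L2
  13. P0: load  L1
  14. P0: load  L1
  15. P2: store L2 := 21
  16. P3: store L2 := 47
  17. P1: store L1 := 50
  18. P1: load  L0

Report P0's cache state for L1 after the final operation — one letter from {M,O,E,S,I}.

1. P3: load  L2  bus=[BusRd]  L2: P0=I P1=I P2=I P3=E  mem[L2]=70
2. P0: store L0 := 49  bus=[BusRdX]  L0: P0=M P1=I P2=I P3=I  mem[L0]=20
3. P3: load  L0  bus=[BusRd]  L0: P0=O P1=I P2=I P3=S  mem[L0]=20
4. P0: load  L0  bus=[-]  L0: P0=O P1=I P2=I P3=S  mem[L0]=20
5. P1: store L2 := 82  bus=[BusRdX]  L2: P0=I P1=M P2=I P3=I  mem[L2]=70
6. P1: load  L1  bus=[BusRd]  L1: P0=I P1=E P2=I P3=I  mem[L1]=60
7. P0: load  L0  bus=[-]  L0: P0=O P1=I P2=I P3=S  mem[L0]=20
8. P2: store L2 := 22  bus=[BusRdX,Flush]  L2: P0=I P1=I P2=M P3=I  mem[L2]=82
9. P1: load  L1  bus=[-]  L1: P0=I P1=E P2=I P3=I  mem[L1]=60
10. P1: load  L2  bus=[BusRd]  L2: P0=I P1=S P2=O P3=I  mem[L2]=82
11. P2: load  L2  bus=[-]  L2: P0=I P1=S P2=O P3=I  mem[L2]=82
12. P2: load  L2  bus=[-]  L2: P0=I P1=S P2=O P3=I  mem[L2]=82
13. P0: load  L1  bus=[BusRd]  L1: P0=S P1=S P2=I P3=I  mem[L1]=60
14. P0: load  L1  bus=[-]  L1: P0=S P1=S P2=I P3=I  mem[L1]=60
15. P2: store L2 := 21  bus=[BusUpgr]  L2: P0=I P1=I P2=M P3=I  mem[L2]=82
16. P3: store L2 := 47  bus=[BusRdX,Flush]  L2: P0=I P1=I P2=I P3=M  mem[L2]=21
17. P1: store L1 := 50  bus=[BusUpgr]  L1: P0=I P1=M P2=I P3=I  mem[L1]=60
18. P1: load  L0  bus=[BusRd]  L0: P0=O P1=S P2=I P3=S  mem[L0]=20

state = I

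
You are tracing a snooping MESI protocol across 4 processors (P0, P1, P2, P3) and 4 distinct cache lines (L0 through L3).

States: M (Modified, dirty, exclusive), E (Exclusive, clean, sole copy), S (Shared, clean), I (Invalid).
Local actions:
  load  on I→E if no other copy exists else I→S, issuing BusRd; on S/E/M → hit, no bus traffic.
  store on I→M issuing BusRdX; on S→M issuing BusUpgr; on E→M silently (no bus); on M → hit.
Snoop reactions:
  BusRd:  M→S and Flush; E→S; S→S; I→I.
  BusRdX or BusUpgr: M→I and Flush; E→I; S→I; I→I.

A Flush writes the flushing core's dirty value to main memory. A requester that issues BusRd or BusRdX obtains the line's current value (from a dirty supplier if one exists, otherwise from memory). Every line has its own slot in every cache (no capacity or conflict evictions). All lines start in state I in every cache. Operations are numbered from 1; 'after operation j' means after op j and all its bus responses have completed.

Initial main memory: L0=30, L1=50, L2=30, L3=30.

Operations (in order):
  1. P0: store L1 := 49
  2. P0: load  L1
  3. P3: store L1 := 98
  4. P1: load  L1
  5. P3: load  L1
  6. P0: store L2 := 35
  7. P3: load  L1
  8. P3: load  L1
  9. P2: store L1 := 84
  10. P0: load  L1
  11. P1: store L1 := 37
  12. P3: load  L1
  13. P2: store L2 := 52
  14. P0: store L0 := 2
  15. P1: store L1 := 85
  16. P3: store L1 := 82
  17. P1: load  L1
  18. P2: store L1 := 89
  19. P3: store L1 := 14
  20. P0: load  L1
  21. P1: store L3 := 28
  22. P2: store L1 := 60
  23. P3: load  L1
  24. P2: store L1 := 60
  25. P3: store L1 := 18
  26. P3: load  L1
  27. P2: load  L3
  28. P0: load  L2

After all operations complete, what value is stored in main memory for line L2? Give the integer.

memory[L2] = 52

1. P0: store L1 := 49  bus=[BusRdX]  L1: P0=M P1=I P2=I P3=I  mem[L1]=50
2. P0: load  L1  bus=[-]  L1: P0=M P1=I P2=I P3=I  mem[L1]=50
3. P3: store L1 := 98  bus=[BusRdX,Flush]  L1: P0=I P1=I P2=I P3=M  mem[L1]=49
4. P1: load  L1  bus=[BusRd,Flush]  L1: P0=I P1=S P2=I P3=S  mem[L1]=98
5. P3: load  L1  bus=[-]  L1: P0=I P1=S P2=I P3=S  mem[L1]=98
6. P0: store L2 := 35  bus=[BusRdX]  L2: P0=M P1=I P2=I P3=I  mem[L2]=30
7. P3: load  L1  bus=[-]  L1: P0=I P1=S P2=I P3=S  mem[L1]=98
8. P3: load  L1  bus=[-]  L1: P0=I P1=S P2=I P3=S  mem[L1]=98
9. P2: store L1 := 84  bus=[BusRdX]  L1: P0=I P1=I P2=M P3=I  mem[L1]=98
10. P0: load  L1  bus=[BusRd,Flush]  L1: P0=S P1=I P2=S P3=I  mem[L1]=84
11. P1: store L1 := 37  bus=[BusRdX]  L1: P0=I P1=M P2=I P3=I  mem[L1]=84
12. P3: load  L1  bus=[BusRd,Flush]  L1: P0=I P1=S P2=I P3=S  mem[L1]=37
13. P2: store L2 := 52  bus=[BusRdX,Flush]  L2: P0=I P1=I P2=M P3=I  mem[L2]=35
14. P0: store L0 := 2  bus=[BusRdX]  L0: P0=M P1=I P2=I P3=I  mem[L0]=30
15. P1: store L1 := 85  bus=[BusUpgr]  L1: P0=I P1=M P2=I P3=I  mem[L1]=37
16. P3: store L1 := 82  bus=[BusRdX,Flush]  L1: P0=I P1=I P2=I P3=M  mem[L1]=85
17. P1: load  L1  bus=[BusRd,Flush]  L1: P0=I P1=S P2=I P3=S  mem[L1]=82
18. P2: store L1 := 89  bus=[BusRdX]  L1: P0=I P1=I P2=M P3=I  mem[L1]=82
19. P3: store L1 := 14  bus=[BusRdX,Flush]  L1: P0=I P1=I P2=I P3=M  mem[L1]=89
20. P0: load  L1  bus=[BusRd,Flush]  L1: P0=S P1=I P2=I P3=S  mem[L1]=14
21. P1: store L3 := 28  bus=[BusRdX]  L3: P0=I P1=M P2=I P3=I  mem[L3]=30
22. P2: store L1 := 60  bus=[BusRdX]  L1: P0=I P1=I P2=M P3=I  mem[L1]=14
23. P3: load  L1  bus=[BusRd,Flush]  L1: P0=I P1=I P2=S P3=S  mem[L1]=60
24. P2: store L1 := 60  bus=[BusUpgr]  L1: P0=I P1=I P2=M P3=I  mem[L1]=60
25. P3: store L1 := 18  bus=[BusRdX,Flush]  L1: P0=I P1=I P2=I P3=M  mem[L1]=60
26. P3: load  L1  bus=[-]  L1: P0=I P1=I P2=I P3=M  mem[L1]=60
27. P2: load  L3  bus=[BusRd,Flush]  L3: P0=I P1=S P2=S P3=I  mem[L3]=28
28. P0: load  L2  bus=[BusRd,Flush]  L2: P0=S P1=I P2=S P3=I  mem[L2]=52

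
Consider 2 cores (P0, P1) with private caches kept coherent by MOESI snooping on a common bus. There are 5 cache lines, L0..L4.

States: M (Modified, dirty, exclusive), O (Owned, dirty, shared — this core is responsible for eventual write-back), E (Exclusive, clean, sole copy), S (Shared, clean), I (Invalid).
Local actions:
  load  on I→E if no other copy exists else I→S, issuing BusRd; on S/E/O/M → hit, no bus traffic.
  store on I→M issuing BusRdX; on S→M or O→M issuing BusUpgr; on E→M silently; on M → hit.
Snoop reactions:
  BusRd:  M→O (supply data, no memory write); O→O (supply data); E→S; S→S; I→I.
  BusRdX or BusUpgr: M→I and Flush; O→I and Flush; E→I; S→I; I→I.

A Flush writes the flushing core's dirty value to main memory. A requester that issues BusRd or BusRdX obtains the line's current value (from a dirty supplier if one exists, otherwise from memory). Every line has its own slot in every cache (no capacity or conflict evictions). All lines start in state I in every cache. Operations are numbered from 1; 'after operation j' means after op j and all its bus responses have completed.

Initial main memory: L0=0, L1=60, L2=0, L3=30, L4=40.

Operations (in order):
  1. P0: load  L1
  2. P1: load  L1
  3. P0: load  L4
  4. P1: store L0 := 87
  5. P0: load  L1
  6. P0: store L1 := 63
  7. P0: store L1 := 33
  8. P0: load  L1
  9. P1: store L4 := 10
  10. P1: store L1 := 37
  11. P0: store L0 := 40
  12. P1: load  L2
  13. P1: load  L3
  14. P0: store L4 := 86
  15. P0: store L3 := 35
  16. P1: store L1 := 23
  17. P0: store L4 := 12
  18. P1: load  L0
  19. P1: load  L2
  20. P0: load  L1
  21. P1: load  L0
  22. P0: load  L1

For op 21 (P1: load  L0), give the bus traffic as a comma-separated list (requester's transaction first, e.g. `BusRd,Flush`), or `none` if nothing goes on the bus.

bus = none

  op1 P0: load  L1 → E/I on L1; bus BusRd; mem=60
  op2 P1: load  L1 → S/S on L1; bus BusRd; mem=60
  op3 P0: load  L4 → E/I on L4; bus BusRd; mem=40
  op4 P1: store L0 := 87 → I/M on L0; bus BusRdX; mem=0
  op5 P0: load  L1 → S/S on L1; bus (none); mem=60
  op6 P0: store L1 := 63 → M/I on L1; bus BusUpgr; mem=60
  op7 P0: store L1 := 33 → M/I on L1; bus (none); mem=60
  op8 P0: load  L1 → M/I on L1; bus (none); mem=60
  op9 P1: store L4 := 10 → I/M on L4; bus BusRdX; mem=40
  op10 P1: store L1 := 37 → I/M on L1; bus BusRdX Flush; mem=33
  op11 P0: store L0 := 40 → M/I on L0; bus BusRdX Flush; mem=87
  op12 P1: load  L2 → I/E on L2; bus BusRd; mem=0
  op13 P1: load  L3 → I/E on L3; bus BusRd; mem=30
  op14 P0: store L4 := 86 → M/I on L4; bus BusRdX Flush; mem=10
  op15 P0: store L3 := 35 → M/I on L3; bus BusRdX; mem=30
  op16 P1: store L1 := 23 → I/M on L1; bus (none); mem=33
  op17 P0: store L4 := 12 → M/I on L4; bus (none); mem=10
  op18 P1: load  L0 → O/S on L0; bus BusRd; mem=87
  op19 P1: load  L2 → I/E on L2; bus (none); mem=0
  op20 P0: load  L1 → S/O on L1; bus BusRd; mem=33
  op21 P1: load  L0 → O/S on L0; bus (none); mem=87
  op22 P0: load  L1 → S/O on L1; bus (none); mem=33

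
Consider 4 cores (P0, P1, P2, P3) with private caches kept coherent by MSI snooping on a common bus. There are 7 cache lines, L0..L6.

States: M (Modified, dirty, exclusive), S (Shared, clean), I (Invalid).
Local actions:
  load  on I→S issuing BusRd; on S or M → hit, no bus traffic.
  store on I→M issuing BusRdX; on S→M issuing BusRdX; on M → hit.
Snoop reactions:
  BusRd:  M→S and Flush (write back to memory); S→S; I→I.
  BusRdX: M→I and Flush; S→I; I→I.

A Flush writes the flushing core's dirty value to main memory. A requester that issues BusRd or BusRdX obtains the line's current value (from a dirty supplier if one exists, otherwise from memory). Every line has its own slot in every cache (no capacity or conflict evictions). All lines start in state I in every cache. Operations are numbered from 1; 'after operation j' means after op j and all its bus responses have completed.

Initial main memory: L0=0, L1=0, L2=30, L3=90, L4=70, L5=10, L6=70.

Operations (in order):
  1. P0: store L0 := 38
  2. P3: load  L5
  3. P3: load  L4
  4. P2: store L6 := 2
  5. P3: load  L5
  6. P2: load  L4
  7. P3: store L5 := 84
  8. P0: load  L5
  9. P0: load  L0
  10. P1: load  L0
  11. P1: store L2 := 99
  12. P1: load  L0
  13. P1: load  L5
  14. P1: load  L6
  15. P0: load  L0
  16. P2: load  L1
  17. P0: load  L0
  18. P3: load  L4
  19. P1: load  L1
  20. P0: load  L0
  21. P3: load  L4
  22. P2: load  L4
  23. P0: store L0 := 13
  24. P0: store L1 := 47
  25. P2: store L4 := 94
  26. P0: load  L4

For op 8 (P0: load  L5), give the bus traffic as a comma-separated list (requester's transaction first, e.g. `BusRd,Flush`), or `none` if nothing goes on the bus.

bus = BusRd,Flush

  op1 P0: store L0 := 38 → M/I/I/I on L0; bus BusRdX; mem=0
  op2 P3: load  L5 → I/I/I/S on L5; bus BusRd; mem=10
  op3 P3: load  L4 → I/I/I/S on L4; bus BusRd; mem=70
  op4 P2: store L6 := 2 → I/I/M/I on L6; bus BusRdX; mem=70
  op5 P3: load  L5 → I/I/I/S on L5; bus (none); mem=10
  op6 P2: load  L4 → I/I/S/S on L4; bus BusRd; mem=70
  op7 P3: store L5 := 84 → I/I/I/M on L5; bus BusRdX; mem=10
  op8 P0: load  L5 → S/I/I/S on L5; bus BusRd Flush; mem=84
  op9 P0: load  L0 → M/I/I/I on L0; bus (none); mem=0
  op10 P1: load  L0 → S/S/I/I on L0; bus BusRd Flush; mem=38
  op11 P1: store L2 := 99 → I/M/I/I on L2; bus BusRdX; mem=30
  op12 P1: load  L0 → S/S/I/I on L0; bus (none); mem=38
  op13 P1: load  L5 → S/S/I/S on L5; bus BusRd; mem=84
  op14 P1: load  L6 → I/S/S/I on L6; bus BusRd Flush; mem=2
  op15 P0: load  L0 → S/S/I/I on L0; bus (none); mem=38
  op16 P2: load  L1 → I/I/S/I on L1; bus BusRd; mem=0
  op17 P0: load  L0 → S/S/I/I on L0; bus (none); mem=38
  op18 P3: load  L4 → I/I/S/S on L4; bus (none); mem=70
  op19 P1: load  L1 → I/S/S/I on L1; bus BusRd; mem=0
  op20 P0: load  L0 → S/S/I/I on L0; bus (none); mem=38
  op21 P3: load  L4 → I/I/S/S on L4; bus (none); mem=70
  op22 P2: load  L4 → I/I/S/S on L4; bus (none); mem=70
  op23 P0: store L0 := 13 → M/I/I/I on L0; bus BusRdX; mem=38
  op24 P0: store L1 := 47 → M/I/I/I on L1; bus BusRdX; mem=0
  op25 P2: store L4 := 94 → I/I/M/I on L4; bus BusRdX; mem=70
  op26 P0: load  L4 → S/I/S/I on L4; bus BusRd Flush; mem=94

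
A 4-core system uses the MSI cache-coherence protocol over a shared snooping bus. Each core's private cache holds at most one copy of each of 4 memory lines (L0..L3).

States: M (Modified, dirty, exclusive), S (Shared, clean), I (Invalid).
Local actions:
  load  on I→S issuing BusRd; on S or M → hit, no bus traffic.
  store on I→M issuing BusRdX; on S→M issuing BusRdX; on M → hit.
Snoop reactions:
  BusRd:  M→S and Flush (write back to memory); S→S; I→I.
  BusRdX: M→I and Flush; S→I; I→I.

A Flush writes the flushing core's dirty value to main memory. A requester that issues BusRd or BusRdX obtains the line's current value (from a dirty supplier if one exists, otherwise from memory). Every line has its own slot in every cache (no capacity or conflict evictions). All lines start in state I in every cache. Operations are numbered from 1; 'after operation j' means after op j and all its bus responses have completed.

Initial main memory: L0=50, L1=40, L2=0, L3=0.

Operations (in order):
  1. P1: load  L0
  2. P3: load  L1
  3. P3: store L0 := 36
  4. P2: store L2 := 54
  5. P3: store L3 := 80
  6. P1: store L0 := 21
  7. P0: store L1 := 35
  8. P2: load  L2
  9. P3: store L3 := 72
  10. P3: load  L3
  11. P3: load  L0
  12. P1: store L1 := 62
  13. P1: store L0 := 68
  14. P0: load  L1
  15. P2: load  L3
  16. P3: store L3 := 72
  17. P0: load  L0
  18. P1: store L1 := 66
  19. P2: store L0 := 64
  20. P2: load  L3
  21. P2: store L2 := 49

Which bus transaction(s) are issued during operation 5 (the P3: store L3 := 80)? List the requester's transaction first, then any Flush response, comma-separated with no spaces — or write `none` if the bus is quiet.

  op1 P1: load  L0 → I/S/I/I on L0; bus BusRd; mem=50
  op2 P3: load  L1 → I/I/I/S on L1; bus BusRd; mem=40
  op3 P3: store L0 := 36 → I/I/I/M on L0; bus BusRdX; mem=50
  op4 P2: store L2 := 54 → I/I/M/I on L2; bus BusRdX; mem=0
  op5 P3: store L3 := 80 → I/I/I/M on L3; bus BusRdX; mem=0
  op6 P1: store L0 := 21 → I/M/I/I on L0; bus BusRdX Flush; mem=36
  op7 P0: store L1 := 35 → M/I/I/I on L1; bus BusRdX; mem=40
  op8 P2: load  L2 → I/I/M/I on L2; bus (none); mem=0
  op9 P3: store L3 := 72 → I/I/I/M on L3; bus (none); mem=0
  op10 P3: load  L3 → I/I/I/M on L3; bus (none); mem=0
  op11 P3: load  L0 → I/S/I/S on L0; bus BusRd Flush; mem=21
  op12 P1: store L1 := 62 → I/M/I/I on L1; bus BusRdX Flush; mem=35
  op13 P1: store L0 := 68 → I/M/I/I on L0; bus BusRdX; mem=21
  op14 P0: load  L1 → S/S/I/I on L1; bus BusRd Flush; mem=62
  op15 P2: load  L3 → I/I/S/S on L3; bus BusRd Flush; mem=72
  op16 P3: store L3 := 72 → I/I/I/M on L3; bus BusRdX; mem=72
  op17 P0: load  L0 → S/S/I/I on L0; bus BusRd Flush; mem=68
  op18 P1: store L1 := 66 → I/M/I/I on L1; bus BusRdX; mem=62
  op19 P2: store L0 := 64 → I/I/M/I on L0; bus BusRdX; mem=68
  op20 P2: load  L3 → I/I/S/S on L3; bus BusRd Flush; mem=72
  op21 P2: store L2 := 49 → I/I/M/I on L2; bus (none); mem=0

bus = BusRdX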